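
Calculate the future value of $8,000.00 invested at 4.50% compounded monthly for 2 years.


Compound interest formula: A = P(1 + r/n)^(nt)
A = $8,000.00 × (1 + 0.045/12)^(12 × 2)
Growth factor: (1 + 0.045/12)^24 = 1.093990
A = $8,000.00 × 1.093990
A = $8,751.92

A = P(1 + r/n)^(nt) = $8,751.92


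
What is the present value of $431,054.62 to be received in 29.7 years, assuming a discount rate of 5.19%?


Present value formula: PV = FV / (1 + r)^t
PV = $431,054.62 / (1 + 0.0519)^29.7
PV = $431,054.62 / 4.4940854
PV = $95,915.98

PV = FV / (1 + r)^t = $95,915.98


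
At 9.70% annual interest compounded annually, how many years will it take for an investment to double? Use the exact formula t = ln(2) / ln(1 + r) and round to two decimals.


Doubling condition: (1 + r)^t = 2
Take ln of both sides: t × ln(1 + r) = ln(2)
t = ln(2) / ln(1 + r)
t = 0.693147 / 0.092579
t = 7.49

t = ln(2) / ln(1 + r) = 7.49 years


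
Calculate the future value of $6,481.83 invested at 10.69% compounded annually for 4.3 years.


Compound interest formula: A = P(1 + r/n)^(nt)
A = $6,481.83 × (1 + 0.1069/1)^(1 × 4.3)
Growth factor: (1 + 0.1069/1)^4.3 = 1.547626
A = $6,481.83 × 1.547626
A = $10,031.45

A = P(1 + r/n)^(nt) = $10,031.45


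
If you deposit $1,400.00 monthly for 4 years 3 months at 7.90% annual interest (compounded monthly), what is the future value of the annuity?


Future value of an ordinary annuity: FV = PMT × ((1 + r)^n − 1) / r
Monthly rate r = 0.079/12 ≈ 0.00658333, n = 51
FV = $1,400.00 × ((1 + 0.079/12)^51 − 1) / (0.079/12)
FV = $1,400.00 × 60.372259
FV = $84,521.16

FV = PMT × ((1+r)^n - 1)/r = $84,521.16


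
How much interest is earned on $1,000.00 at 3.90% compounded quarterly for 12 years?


Compound interest earned = final amount − principal.
A = P(1 + r/n)^(nt) = $1,000.00 × (1 + 0.039/4)^(4 × 12) = $1,593.18
Interest = A − P = $1,593.18 − $1,000.00 = $593.18

Interest = A - P = $593.18


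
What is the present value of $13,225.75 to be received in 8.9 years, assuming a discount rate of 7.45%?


Present value formula: PV = FV / (1 + r)^t
PV = $13,225.75 / (1 + 0.0745)^8.9
PV = $13,225.75 / 1.895558
PV = $6,977.23

PV = FV / (1 + r)^t = $6,977.23


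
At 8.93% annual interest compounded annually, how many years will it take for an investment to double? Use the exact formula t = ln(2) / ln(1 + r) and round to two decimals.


Doubling condition: (1 + r)^t = 2
Take ln of both sides: t × ln(1 + r) = ln(2)
t = ln(2) / ln(1 + r)
t = 0.693147 / 0.085535
t = 8.10

t = ln(2) / ln(1 + r) = 8.10 years


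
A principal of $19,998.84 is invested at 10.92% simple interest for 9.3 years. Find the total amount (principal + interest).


Total amount formula: A = P(1 + rt) = P + P·r·t
Interest: I = P × r × t = $19,998.84 × 0.1092 × 9.3 = $20,310.02
A = P + I = $19,998.84 + $20,310.02 = $40,308.86

A = P + I = P(1 + rt) = $40,308.86


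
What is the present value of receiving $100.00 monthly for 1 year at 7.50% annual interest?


Present value of an ordinary annuity: PV = PMT × (1 − (1 + r)^(−n)) / r
Monthly rate r = 0.075/12 = 0.00625, n = 12
PV = $100.00 × (1 − (1 + 0.075/12)^(−12)) / (0.075/12)
PV = $100.00 × 11.526392
PV = $1,152.64

PV = PMT × (1-(1+r)^(-n))/r = $1,152.64


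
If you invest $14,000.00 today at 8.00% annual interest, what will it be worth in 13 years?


Future value formula: FV = PV × (1 + r)^t
FV = $14,000.00 × (1 + 0.08)^13
FV = $14,000.00 × 2.7196237
FV = $38,074.73

FV = PV × (1 + r)^t = $38,074.73


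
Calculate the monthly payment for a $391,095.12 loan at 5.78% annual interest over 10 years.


Loan payment formula: PMT = PV × r / (1 − (1 + r)^(−n))
Monthly rate r = 0.0578/12 ≈ 0.00481667, n = 120 months
Denominator: 1 − (1 + 0.0578/12)^(−120) = 0.4382017
PMT = $391,095.12 × (0.0578/12) / 0.4382017
PMT = $4,298.88 per month

PMT = PV × r / (1-(1+r)^(-n)) = $4,298.88/month


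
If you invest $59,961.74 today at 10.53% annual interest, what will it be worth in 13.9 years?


Future value formula: FV = PV × (1 + r)^t
FV = $59,961.74 × (1 + 0.1053)^13.9
FV = $59,961.74 × 4.0213731
FV = $241,128.53

FV = PV × (1 + r)^t = $241,128.53


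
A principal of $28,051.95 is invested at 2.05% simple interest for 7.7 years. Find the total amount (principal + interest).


Total amount formula: A = P(1 + rt) = P + P·r·t
Interest: I = P × r × t = $28,051.95 × 0.0205 × 7.7 = $4,428.00
A = P + I = $28,051.95 + $4,428.00 = $32,479.95

A = P + I = P(1 + rt) = $32,479.95


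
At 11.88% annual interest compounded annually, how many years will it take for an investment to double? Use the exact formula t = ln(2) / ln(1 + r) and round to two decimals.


Doubling condition: (1 + r)^t = 2
Take ln of both sides: t × ln(1 + r) = ln(2)
t = ln(2) / ln(1 + r)
t = 0.693147 / 0.112257
t = 6.17

t = ln(2) / ln(1 + r) = 6.17 years


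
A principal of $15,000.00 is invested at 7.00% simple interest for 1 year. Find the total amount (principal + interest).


Total amount formula: A = P(1 + rt) = P + P·r·t
Interest: I = P × r × t = $15,000.00 × 0.07 × 1 = $1,050.00
A = P + I = $15,000.00 + $1,050.00 = $16,050.00

A = P + I = P(1 + rt) = $16,050.00


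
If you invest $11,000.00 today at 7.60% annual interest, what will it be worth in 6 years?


Future value formula: FV = PV × (1 + r)^t
FV = $11,000.00 × (1 + 0.076)^6
FV = $11,000.00 × 1.5519354
FV = $17,071.29

FV = PV × (1 + r)^t = $17,071.29


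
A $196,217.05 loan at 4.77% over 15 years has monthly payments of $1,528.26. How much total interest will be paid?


Total paid over the life of the loan = PMT × n.
Total paid = $1,528.26 × 180 = $275,086.80
Total interest = total paid − principal = $275,086.80 − $196,217.05 = $78,869.75

Total interest = (PMT × n) - PV = $78,869.75


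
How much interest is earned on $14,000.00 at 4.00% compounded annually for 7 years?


Compound interest earned = final amount − principal.
A = P(1 + r/n)^(nt) = $14,000.00 × (1 + 0.04/1)^(1 × 7) = $18,423.04
Interest = A − P = $18,423.04 − $14,000.00 = $4,423.04

Interest = A - P = $4,423.04


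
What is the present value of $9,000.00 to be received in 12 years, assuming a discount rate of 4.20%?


Present value formula: PV = FV / (1 + r)^t
PV = $9,000.00 / (1 + 0.042)^12
PV = $9,000.00 / 1.638372
PV = $5,493.26

PV = FV / (1 + r)^t = $5,493.26


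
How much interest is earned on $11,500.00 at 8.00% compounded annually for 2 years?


Compound interest earned = final amount − principal.
A = P(1 + r/n)^(nt) = $11,500.00 × (1 + 0.08/1)^(1 × 2) = $13,413.60
Interest = A − P = $13,413.60 − $11,500.00 = $1,913.60

Interest = A - P = $1,913.60


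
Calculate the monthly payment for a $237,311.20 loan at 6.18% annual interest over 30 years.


Loan payment formula: PMT = PV × r / (1 − (1 + r)^(−n))
Monthly rate r = 0.0618/12 = 0.00515, n = 360 months
Denominator: 1 − (1 + 0.0618/12)^(−360) = 0.842644
PMT = $237,311.20 × (0.0618/12) / 0.842644
PMT = $1,450.38 per month

PMT = PV × r / (1-(1+r)^(-n)) = $1,450.38/month


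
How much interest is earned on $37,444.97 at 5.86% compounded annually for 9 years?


Compound interest earned = final amount − principal.
A = P(1 + r/n)^(nt) = $37,444.97 × (1 + 0.0586/1)^(1 × 9) = $62,514.46
Interest = A − P = $62,514.46 − $37,444.97 = $25,069.49

Interest = A - P = $25,069.49


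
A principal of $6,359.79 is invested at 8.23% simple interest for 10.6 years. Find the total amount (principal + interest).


Total amount formula: A = P(1 + rt) = P + P·r·t
Interest: I = P × r × t = $6,359.79 × 0.0823 × 10.6 = $5,548.15
A = P + I = $6,359.79 + $5,548.15 = $11,907.94

A = P + I = P(1 + rt) = $11,907.94


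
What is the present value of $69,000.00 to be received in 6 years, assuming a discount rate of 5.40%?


Present value formula: PV = FV / (1 + r)^t
PV = $69,000.00 / (1 + 0.054)^6
PV = $69,000.00 / 1.3710196
PV = $50,327.51

PV = FV / (1 + r)^t = $50,327.51


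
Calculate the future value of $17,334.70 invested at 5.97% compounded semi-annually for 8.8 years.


Compound interest formula: A = P(1 + r/n)^(nt)
A = $17,334.70 × (1 + 0.0597/2)^(2 × 8.8)
Growth factor: (1 + 0.0597/2)^17.6 = 1.6781158
A = $17,334.70 × 1.6781158
A = $29,089.63

A = P(1 + r/n)^(nt) = $29,089.63


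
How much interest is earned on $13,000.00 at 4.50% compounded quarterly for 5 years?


Compound interest earned = final amount − principal.
A = P(1 + r/n)^(nt) = $13,000.00 × (1 + 0.045/4)^(4 × 5) = $16,259.76
Interest = A − P = $16,259.76 − $13,000.00 = $3,259.76

Interest = A - P = $3,259.76


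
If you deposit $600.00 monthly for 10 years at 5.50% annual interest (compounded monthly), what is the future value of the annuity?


Future value of an ordinary annuity: FV = PMT × ((1 + r)^n − 1) / r
Monthly rate r = 0.055/12 ≈ 0.00458333, n = 120
FV = $600.00 × ((1 + 0.055/12)^120 − 1) / (0.055/12)
FV = $600.00 × 159.507582
FV = $95,704.55

FV = PMT × ((1+r)^n - 1)/r = $95,704.55


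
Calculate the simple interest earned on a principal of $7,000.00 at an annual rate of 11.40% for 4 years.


Simple interest formula: I = P × r × t
I = $7,000.00 × 0.114 × 4
I = $3,192.00

I = P × r × t = $3,192.00


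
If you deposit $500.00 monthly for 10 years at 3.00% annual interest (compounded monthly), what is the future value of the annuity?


Future value of an ordinary annuity: FV = PMT × ((1 + r)^n − 1) / r
Monthly rate r = 0.03/12 = 0.0025, n = 120
FV = $500.00 × ((1 + 0.03/12)^120 − 1) / (0.03/12)
FV = $500.00 × 139.741419
FV = $69,870.71

FV = PMT × ((1+r)^n - 1)/r = $69,870.71


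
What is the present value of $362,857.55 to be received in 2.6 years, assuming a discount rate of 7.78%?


Present value formula: PV = FV / (1 + r)^t
PV = $362,857.55 / (1 + 0.0778)^2.6
PV = $362,857.55 / 1.21506431
PV = $298,632.38

PV = FV / (1 + r)^t = $298,632.38


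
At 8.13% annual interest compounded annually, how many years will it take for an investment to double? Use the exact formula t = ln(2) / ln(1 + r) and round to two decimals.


Doubling condition: (1 + r)^t = 2
Take ln of both sides: t × ln(1 + r) = ln(2)
t = ln(2) / ln(1 + r)
t = 0.693147 / 0.078164
t = 8.87

t = ln(2) / ln(1 + r) = 8.87 years


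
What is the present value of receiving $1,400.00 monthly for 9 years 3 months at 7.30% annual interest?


Present value of an ordinary annuity: PV = PMT × (1 − (1 + r)^(−n)) / r
Monthly rate r = 0.073/12 ≈ 0.00608333, n = 111
PV = $1,400.00 × (1 − (1 + 0.073/12)^(−111)) / (0.073/12)
PV = $1,400.00 × 80.536195
PV = $112,750.67

PV = PMT × (1-(1+r)^(-n))/r = $112,750.67


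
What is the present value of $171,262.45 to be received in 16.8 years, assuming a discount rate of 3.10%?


Present value formula: PV = FV / (1 + r)^t
PV = $171,262.45 / (1 + 0.031)^16.8
PV = $171,262.45 / 1.670112
PV = $102,545.49

PV = FV / (1 + r)^t = $102,545.49


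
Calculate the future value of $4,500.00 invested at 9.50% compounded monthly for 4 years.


Compound interest formula: A = P(1 + r/n)^(nt)
A = $4,500.00 × (1 + 0.095/12)^(12 × 4)
Growth factor: (1 + 0.095/12)^48 = 1.460098
A = $4,500.00 × 1.460098
A = $6,570.44

A = P(1 + r/n)^(nt) = $6,570.44


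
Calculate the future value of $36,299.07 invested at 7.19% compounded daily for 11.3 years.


Compound interest formula: A = P(1 + r/n)^(nt)
A = $36,299.07 × (1 + 0.0719/365)^(365 × 11.3)
Growth factor: (1 + 0.0719/365)^4124.5 = 2.253287
A = $36,299.07 × 2.253287
A = $81,792.22

A = P(1 + r/n)^(nt) = $81,792.22


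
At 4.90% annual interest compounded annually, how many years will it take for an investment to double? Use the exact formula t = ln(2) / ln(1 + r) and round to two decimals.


Doubling condition: (1 + r)^t = 2
Take ln of both sides: t × ln(1 + r) = ln(2)
t = ln(2) / ln(1 + r)
t = 0.693147 / 0.047837
t = 14.49

t = ln(2) / ln(1 + r) = 14.49 years


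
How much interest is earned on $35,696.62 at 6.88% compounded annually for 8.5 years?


Compound interest earned = final amount − principal.
A = P(1 + r/n)^(nt) = $35,696.62 × (1 + 0.0688/1)^(1 × 8.5) = $62,841.55
Interest = A − P = $62,841.55 − $35,696.62 = $27,144.93

Interest = A - P = $27,144.93


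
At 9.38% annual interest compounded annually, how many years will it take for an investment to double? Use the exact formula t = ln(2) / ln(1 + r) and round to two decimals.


Doubling condition: (1 + r)^t = 2
Take ln of both sides: t × ln(1 + r) = ln(2)
t = ln(2) / ln(1 + r)
t = 0.693147 / 0.089658
t = 7.73

t = ln(2) / ln(1 + r) = 7.73 years


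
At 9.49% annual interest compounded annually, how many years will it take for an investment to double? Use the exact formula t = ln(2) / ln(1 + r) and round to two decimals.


Doubling condition: (1 + r)^t = 2
Take ln of both sides: t × ln(1 + r) = ln(2)
t = ln(2) / ln(1 + r)
t = 0.693147 / 0.090663
t = 7.65

t = ln(2) / ln(1 + r) = 7.65 years


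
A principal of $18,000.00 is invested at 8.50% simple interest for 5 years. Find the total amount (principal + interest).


Total amount formula: A = P(1 + rt) = P + P·r·t
Interest: I = P × r × t = $18,000.00 × 0.085 × 5 = $7,650.00
A = P + I = $18,000.00 + $7,650.00 = $25,650.00

A = P + I = P(1 + rt) = $25,650.00


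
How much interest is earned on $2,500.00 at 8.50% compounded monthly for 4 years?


Compound interest earned = final amount − principal.
A = P(1 + r/n)^(nt) = $2,500.00 × (1 + 0.085/12)^(12 × 4) = $3,508.16
Interest = A − P = $3,508.16 − $2,500.00 = $1,008.16

Interest = A - P = $1,008.16


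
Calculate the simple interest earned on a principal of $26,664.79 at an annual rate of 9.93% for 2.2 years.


Simple interest formula: I = P × r × t
I = $26,664.79 × 0.0993 × 2.2
I = $5,825.19

I = P × r × t = $5,825.19


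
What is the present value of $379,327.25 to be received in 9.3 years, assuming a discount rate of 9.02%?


Present value formula: PV = FV / (1 + r)^t
PV = $379,327.25 / (1 + 0.0902)^9.3
PV = $379,327.25 / 2.2325822
PV = $169,905.17

PV = FV / (1 + r)^t = $169,905.17


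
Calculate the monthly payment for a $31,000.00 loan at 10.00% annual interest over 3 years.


Loan payment formula: PMT = PV × r / (1 − (1 + r)^(−n))
Monthly rate r = 0.1/12 ≈ 0.00833333, n = 36 months
Denominator: 1 − (1 + 0.1/12)^(−36) = 0.258260
PMT = $31,000.00 × (0.1/12) / 0.258260
PMT = $1,000.28 per month

PMT = PV × r / (1-(1+r)^(-n)) = $1,000.28/month


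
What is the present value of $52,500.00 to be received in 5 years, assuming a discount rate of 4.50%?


Present value formula: PV = FV / (1 + r)^t
PV = $52,500.00 / (1 + 0.045)^5
PV = $52,500.00 / 1.246182
PV = $42,128.68

PV = FV / (1 + r)^t = $42,128.68


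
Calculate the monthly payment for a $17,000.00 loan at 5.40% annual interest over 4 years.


Loan payment formula: PMT = PV × r / (1 − (1 + r)^(−n))
Monthly rate r = 0.054/12 = 0.0045, n = 48 months
Denominator: 1 − (1 + 0.054/12)^(−48) = 0.193874
PMT = $17,000.00 × (0.054/12) / 0.193874
PMT = $394.59 per month

PMT = PV × r / (1-(1+r)^(-n)) = $394.59/month


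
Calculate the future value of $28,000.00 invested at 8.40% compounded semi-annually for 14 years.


Compound interest formula: A = P(1 + r/n)^(nt)
A = $28,000.00 × (1 + 0.084/2)^(2 × 14)
Growth factor: (1 + 0.084/2)^28 = 3.1644346
A = $28,000.00 × 3.1644346
A = $88,604.17

A = P(1 + r/n)^(nt) = $88,604.17


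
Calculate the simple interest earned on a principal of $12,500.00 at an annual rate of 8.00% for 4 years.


Simple interest formula: I = P × r × t
I = $12,500.00 × 0.08 × 4
I = $4,000.00

I = P × r × t = $4,000.00


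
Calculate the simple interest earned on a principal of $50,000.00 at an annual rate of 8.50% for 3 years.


Simple interest formula: I = P × r × t
I = $50,000.00 × 0.085 × 3
I = $12,750.00

I = P × r × t = $12,750.00


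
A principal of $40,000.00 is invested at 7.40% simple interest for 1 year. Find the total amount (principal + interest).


Total amount formula: A = P(1 + rt) = P + P·r·t
Interest: I = P × r × t = $40,000.00 × 0.074 × 1 = $2,960.00
A = P + I = $40,000.00 + $2,960.00 = $42,960.00

A = P + I = P(1 + rt) = $42,960.00


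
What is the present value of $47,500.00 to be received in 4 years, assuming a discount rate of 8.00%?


Present value formula: PV = FV / (1 + r)^t
PV = $47,500.00 / (1 + 0.08)^4
PV = $47,500.00 / 1.360489
PV = $34,913.92

PV = FV / (1 + r)^t = $34,913.92


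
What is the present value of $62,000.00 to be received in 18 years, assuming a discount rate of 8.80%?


Present value formula: PV = FV / (1 + r)^t
PV = $62,000.00 / (1 + 0.088)^18
PV = $62,000.00 / 4.563732
PV = $13,585.37

PV = FV / (1 + r)^t = $13,585.37


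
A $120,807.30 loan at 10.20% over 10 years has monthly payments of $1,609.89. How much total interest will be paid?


Total paid over the life of the loan = PMT × n.
Total paid = $1,609.89 × 120 = $193,186.80
Total interest = total paid − principal = $193,186.80 − $120,807.30 = $72,379.50

Total interest = (PMT × n) - PV = $72,379.50


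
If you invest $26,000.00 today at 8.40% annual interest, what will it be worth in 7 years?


Future value formula: FV = PV × (1 + r)^t
FV = $26,000.00 × (1 + 0.084)^7
FV = $26,000.00 × 1.7587535
FV = $45,727.59

FV = PV × (1 + r)^t = $45,727.59


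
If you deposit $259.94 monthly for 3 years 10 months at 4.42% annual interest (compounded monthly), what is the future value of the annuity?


Future value of an ordinary annuity: FV = PMT × ((1 + r)^n − 1) / r
Monthly rate r = 0.0442/12 ≈ 0.00368333, n = 46
FV = $259.94 × ((1 + 0.0442/12)^46 − 1) / (0.0442/12)
FV = $259.94 × 50.026610
FV = $13,003.92

FV = PMT × ((1+r)^n - 1)/r = $13,003.92


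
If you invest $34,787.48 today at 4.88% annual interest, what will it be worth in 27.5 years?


Future value formula: FV = PV × (1 + r)^t
FV = $34,787.48 × (1 + 0.0488)^27.5
FV = $34,787.48 × 3.7072226
FV = $128,964.93

FV = PV × (1 + r)^t = $128,964.93


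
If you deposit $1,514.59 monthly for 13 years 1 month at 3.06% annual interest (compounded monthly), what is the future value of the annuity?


Future value of an ordinary annuity: FV = PMT × ((1 + r)^n − 1) / r
Monthly rate r = 0.0306/12 = 0.00255, n = 157
FV = $1,514.59 × ((1 + 0.0306/12)^157 − 1) / (0.0306/12)
FV = $1,514.59 × 192.779079
FV = $291,981.27

FV = PMT × ((1+r)^n - 1)/r = $291,981.27


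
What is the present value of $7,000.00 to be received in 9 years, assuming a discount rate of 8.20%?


Present value formula: PV = FV / (1 + r)^t
PV = $7,000.00 / (1 + 0.082)^9
PV = $7,000.00 / 2.032569
PV = $3,443.92

PV = FV / (1 + r)^t = $3,443.92


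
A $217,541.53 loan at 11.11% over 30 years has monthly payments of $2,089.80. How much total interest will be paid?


Total paid over the life of the loan = PMT × n.
Total paid = $2,089.80 × 360 = $752,328.00
Total interest = total paid − principal = $752,328.00 − $217,541.53 = $534,786.47

Total interest = (PMT × n) - PV = $534,786.47


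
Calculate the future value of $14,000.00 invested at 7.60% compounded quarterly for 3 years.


Compound interest formula: A = P(1 + r/n)^(nt)
A = $14,000.00 × (1 + 0.076/4)^(4 × 3)
Growth factor: (1 + 0.076/4)^12 = 1.2534015
A = $14,000.00 × 1.2534015
A = $17,547.62

A = P(1 + r/n)^(nt) = $17,547.62


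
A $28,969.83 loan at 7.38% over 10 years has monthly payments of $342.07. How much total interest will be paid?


Total paid over the life of the loan = PMT × n.
Total paid = $342.07 × 120 = $41,048.40
Total interest = total paid − principal = $41,048.40 − $28,969.83 = $12,078.57

Total interest = (PMT × n) - PV = $12,078.57


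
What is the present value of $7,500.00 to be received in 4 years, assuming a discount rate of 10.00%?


Present value formula: PV = FV / (1 + r)^t
PV = $7,500.00 / (1 + 0.1)^4
PV = $7,500.00 / 1.464100
PV = $5,122.60

PV = FV / (1 + r)^t = $5,122.60


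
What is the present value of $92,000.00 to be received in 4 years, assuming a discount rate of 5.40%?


Present value formula: PV = FV / (1 + r)^t
PV = $92,000.00 / (1 + 0.054)^4
PV = $92,000.00 / 1.2341344
PV = $74,546.18

PV = FV / (1 + r)^t = $74,546.18


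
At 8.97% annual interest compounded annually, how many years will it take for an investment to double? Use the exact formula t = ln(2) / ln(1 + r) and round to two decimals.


Doubling condition: (1 + r)^t = 2
Take ln of both sides: t × ln(1 + r) = ln(2)
t = ln(2) / ln(1 + r)
t = 0.693147 / 0.085902
t = 8.07

t = ln(2) / ln(1 + r) = 8.07 years


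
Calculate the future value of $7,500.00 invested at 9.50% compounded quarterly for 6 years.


Compound interest formula: A = P(1 + r/n)^(nt)
A = $7,500.00 × (1 + 0.095/4)^(4 × 6)
Growth factor: (1 + 0.095/4)^24 = 1.7565235
A = $7,500.00 × 1.7565235
A = $13,173.93

A = P(1 + r/n)^(nt) = $13,173.93


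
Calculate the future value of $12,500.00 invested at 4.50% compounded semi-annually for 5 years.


Compound interest formula: A = P(1 + r/n)^(nt)
A = $12,500.00 × (1 + 0.045/2)^(2 × 5)
Growth factor: (1 + 0.045/2)^10 = 1.249203
A = $12,500.00 × 1.249203
A = $15,615.04

A = P(1 + r/n)^(nt) = $15,615.04


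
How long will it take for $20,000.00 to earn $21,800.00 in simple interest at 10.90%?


Rearrange the simple interest formula for t:
I = P × r × t  ⇒  t = I / (P × r)
t = $21,800.00 / ($20,000.00 × 0.109)
t = 10

t = I/(P×r) = 10 years


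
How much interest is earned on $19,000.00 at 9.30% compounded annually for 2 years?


Compound interest earned = final amount − principal.
A = P(1 + r/n)^(nt) = $19,000.00 × (1 + 0.093/1)^(1 × 2) = $22,698.33
Interest = A − P = $22,698.33 − $19,000.00 = $3,698.33

Interest = A - P = $3,698.33


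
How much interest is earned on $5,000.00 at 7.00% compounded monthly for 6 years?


Compound interest earned = final amount − principal.
A = P(1 + r/n)^(nt) = $5,000.00 × (1 + 0.07/12)^(12 × 6) = $7,600.53
Interest = A − P = $7,600.53 − $5,000.00 = $2,600.53

Interest = A - P = $2,600.53


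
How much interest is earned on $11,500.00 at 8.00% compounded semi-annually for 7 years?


Compound interest earned = final amount − principal.
A = P(1 + r/n)^(nt) = $11,500.00 × (1 + 0.08/2)^(2 × 7) = $19,914.28
Interest = A − P = $19,914.28 − $11,500.00 = $8,414.28

Interest = A - P = $8,414.28


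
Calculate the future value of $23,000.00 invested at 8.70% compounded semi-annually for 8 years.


Compound interest formula: A = P(1 + r/n)^(nt)
A = $23,000.00 × (1 + 0.087/2)^(2 × 8)
Growth factor: (1 + 0.087/2)^16 = 1.976420
A = $23,000.00 × 1.976420
A = $45,457.66

A = P(1 + r/n)^(nt) = $45,457.66


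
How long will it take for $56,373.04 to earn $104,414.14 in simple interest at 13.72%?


Rearrange the simple interest formula for t:
I = P × r × t  ⇒  t = I / (P × r)
t = $104,414.14 / ($56,373.04 × 0.1372)
t = 13.5

t = I/(P×r) = 13.5 years


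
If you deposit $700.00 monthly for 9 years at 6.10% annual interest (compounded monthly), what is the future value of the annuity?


Future value of an ordinary annuity: FV = PMT × ((1 + r)^n − 1) / r
Monthly rate r = 0.061/12 ≈ 0.00508333, n = 108
FV = $700.00 × ((1 + 0.061/12)^108 − 1) / (0.061/12)
FV = $700.00 × 143.432329
FV = $100,402.63

FV = PMT × ((1+r)^n - 1)/r = $100,402.63


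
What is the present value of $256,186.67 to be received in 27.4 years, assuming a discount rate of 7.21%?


Present value formula: PV = FV / (1 + r)^t
PV = $256,186.67 / (1 + 0.0721)^27.4
PV = $256,186.67 / 6.736698
PV = $38,028.52

PV = FV / (1 + r)^t = $38,028.52


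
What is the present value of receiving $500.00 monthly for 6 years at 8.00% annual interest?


Present value of an ordinary annuity: PV = PMT × (1 − (1 + r)^(−n)) / r
Monthly rate r = 0.08/12 ≈ 0.00666667, n = 72
PV = $500.00 × (1 − (1 + 0.08/12)^(−72)) / (0.08/12)
PV = $500.00 × 57.034522
PV = $28,517.26

PV = PMT × (1-(1+r)^(-n))/r = $28,517.26


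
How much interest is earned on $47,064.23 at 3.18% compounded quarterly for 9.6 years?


Compound interest earned = final amount − principal.
A = P(1 + r/n)^(nt) = $47,064.23 × (1 + 0.0318/4)^(4 × 9.6) = $63,789.34
Interest = A − P = $63,789.34 − $47,064.23 = $16,725.11

Interest = A - P = $16,725.11


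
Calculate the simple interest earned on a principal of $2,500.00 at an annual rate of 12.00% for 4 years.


Simple interest formula: I = P × r × t
I = $2,500.00 × 0.12 × 4
I = $1,200.00

I = P × r × t = $1,200.00


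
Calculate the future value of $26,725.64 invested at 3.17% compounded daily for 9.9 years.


Compound interest formula: A = P(1 + r/n)^(nt)
A = $26,725.64 × (1 + 0.0317/365)^(365 × 9.9)
Growth factor: (1 + 0.0317/365)^3613.5 = 1.3686384
A = $26,725.64 × 1.3686384
A = $36,577.74

A = P(1 + r/n)^(nt) = $36,577.74


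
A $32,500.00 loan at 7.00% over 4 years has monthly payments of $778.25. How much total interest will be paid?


Total paid over the life of the loan = PMT × n.
Total paid = $778.25 × 48 = $37,356.00
Total interest = total paid − principal = $37,356.00 − $32,500.00 = $4,856.00

Total interest = (PMT × n) - PV = $4,856.00


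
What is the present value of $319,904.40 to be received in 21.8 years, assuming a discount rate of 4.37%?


Present value formula: PV = FV / (1 + r)^t
PV = $319,904.40 / (1 + 0.0437)^21.8
PV = $319,904.40 / 2.5406796
PV = $125,912.93

PV = FV / (1 + r)^t = $125,912.93


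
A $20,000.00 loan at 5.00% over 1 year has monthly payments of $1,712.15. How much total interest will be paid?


Total paid over the life of the loan = PMT × n.
Total paid = $1,712.15 × 12 = $20,545.80
Total interest = total paid − principal = $20,545.80 − $20,000.00 = $545.80

Total interest = (PMT × n) - PV = $545.80


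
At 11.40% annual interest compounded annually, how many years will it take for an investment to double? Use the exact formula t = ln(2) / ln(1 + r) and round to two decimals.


Doubling condition: (1 + r)^t = 2
Take ln of both sides: t × ln(1 + r) = ln(2)
t = ln(2) / ln(1 + r)
t = 0.693147 / 0.107957
t = 6.42

t = ln(2) / ln(1 + r) = 6.42 years


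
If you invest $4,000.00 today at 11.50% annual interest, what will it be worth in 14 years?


Future value formula: FV = PV × (1 + r)^t
FV = $4,000.00 × (1 + 0.115)^14
FV = $4,000.00 × 4.590375
FV = $18,361.50

FV = PV × (1 + r)^t = $18,361.50


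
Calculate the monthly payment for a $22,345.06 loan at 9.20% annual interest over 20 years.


Loan payment formula: PMT = PV × r / (1 − (1 + r)^(−n))
Monthly rate r = 0.092/12 ≈ 0.00766667, n = 240 months
Denominator: 1 − (1 + 0.092/12)^(−240) = 0.840064
PMT = $22,345.06 × (0.092/12) / 0.840064
PMT = $203.93 per month

PMT = PV × r / (1-(1+r)^(-n)) = $203.93/month


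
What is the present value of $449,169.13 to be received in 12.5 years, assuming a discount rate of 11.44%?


Present value formula: PV = FV / (1 + r)^t
PV = $449,169.13 / (1 + 0.1144)^12.5
PV = $449,169.13 / 3.8726994
PV = $115,983.47

PV = FV / (1 + r)^t = $115,983.47


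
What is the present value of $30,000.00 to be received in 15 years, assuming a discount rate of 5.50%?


Present value formula: PV = FV / (1 + r)^t
PV = $30,000.00 / (1 + 0.055)^15
PV = $30,000.00 / 2.232476
PV = $13,437.99

PV = FV / (1 + r)^t = $13,437.99


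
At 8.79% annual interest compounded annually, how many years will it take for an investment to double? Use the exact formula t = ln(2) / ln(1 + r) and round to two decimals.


Doubling condition: (1 + r)^t = 2
Take ln of both sides: t × ln(1 + r) = ln(2)
t = ln(2) / ln(1 + r)
t = 0.693147 / 0.084249
t = 8.23

t = ln(2) / ln(1 + r) = 8.23 years


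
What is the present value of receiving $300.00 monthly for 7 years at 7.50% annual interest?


Present value of an ordinary annuity: PV = PMT × (1 − (1 + r)^(−n)) / r
Monthly rate r = 0.075/12 = 0.00625, n = 84
PV = $300.00 × (1 − (1 + 0.075/12)^(−84)) / (0.075/12)
PV = $300.00 × 65.196376
PV = $19,558.91

PV = PMT × (1-(1+r)^(-n))/r = $19,558.91


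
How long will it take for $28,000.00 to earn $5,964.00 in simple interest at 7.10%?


Rearrange the simple interest formula for t:
I = P × r × t  ⇒  t = I / (P × r)
t = $5,964.00 / ($28,000.00 × 0.071)
t = 3

t = I/(P×r) = 3 years


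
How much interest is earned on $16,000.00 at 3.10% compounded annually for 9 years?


Compound interest earned = final amount − principal.
A = P(1 + r/n)^(nt) = $16,000.00 × (1 + 0.031/1)^(1 × 9) = $21,059.50
Interest = A − P = $21,059.50 − $16,000.00 = $5,059.50

Interest = A - P = $5,059.50


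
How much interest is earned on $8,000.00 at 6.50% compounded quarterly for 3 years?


Compound interest earned = final amount − principal.
A = P(1 + r/n)^(nt) = $8,000.00 × (1 + 0.065/4)^(4 × 3) = $9,707.26
Interest = A − P = $9,707.26 − $8,000.00 = $1,707.26

Interest = A - P = $1,707.26


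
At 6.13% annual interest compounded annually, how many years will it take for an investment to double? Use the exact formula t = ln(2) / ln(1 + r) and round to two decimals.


Doubling condition: (1 + r)^t = 2
Take ln of both sides: t × ln(1 + r) = ln(2)
t = ln(2) / ln(1 + r)
t = 0.693147 / 0.059495
t = 11.65

t = ln(2) / ln(1 + r) = 11.65 years


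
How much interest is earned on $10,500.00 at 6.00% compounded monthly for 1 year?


Compound interest earned = final amount − principal.
A = P(1 + r/n)^(nt) = $10,500.00 × (1 + 0.06/12)^(12 × 1) = $11,147.62
Interest = A − P = $11,147.62 − $10,500.00 = $647.62

Interest = A - P = $647.62


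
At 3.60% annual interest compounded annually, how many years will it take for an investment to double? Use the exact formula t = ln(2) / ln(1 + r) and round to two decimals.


Doubling condition: (1 + r)^t = 2
Take ln of both sides: t × ln(1 + r) = ln(2)
t = ln(2) / ln(1 + r)
t = 0.693147 / 0.035367
t = 19.60

t = ln(2) / ln(1 + r) = 19.60 years


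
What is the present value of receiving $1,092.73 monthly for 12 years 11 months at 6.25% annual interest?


Present value of an ordinary annuity: PV = PMT × (1 − (1 + r)^(−n)) / r
Monthly rate r = 0.0625/12 ≈ 0.00520833, n = 155
PV = $1,092.73 × (1 − (1 + 0.0625/12)^(−155)) / (0.0625/12)
PV = $1,092.73 × 106.175994
PV = $116,021.69

PV = PMT × (1-(1+r)^(-n))/r = $116,021.69


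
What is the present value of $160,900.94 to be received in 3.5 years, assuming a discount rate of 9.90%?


Present value formula: PV = FV / (1 + r)^t
PV = $160,900.94 / (1 + 0.099)^3.5
PV = $160,900.94 / 1.3915279
PV = $115,628.97

PV = FV / (1 + r)^t = $115,628.97


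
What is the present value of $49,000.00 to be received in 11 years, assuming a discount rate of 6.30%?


Present value formula: PV = FV / (1 + r)^t
PV = $49,000.00 / (1 + 0.063)^11
PV = $49,000.00 / 1.958240
PV = $25,022.47

PV = FV / (1 + r)^t = $25,022.47


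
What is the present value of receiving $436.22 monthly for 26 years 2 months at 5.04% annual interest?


Present value of an ordinary annuity: PV = PMT × (1 − (1 + r)^(−n)) / r
Monthly rate r = 0.0504/12 = 0.0042, n = 314
PV = $436.22 × (1 − (1 + 0.0504/12)^(−314)) / (0.0504/12)
PV = $436.22 × 174.239113
PV = $76,006.59

PV = PMT × (1-(1+r)^(-n))/r = $76,006.59


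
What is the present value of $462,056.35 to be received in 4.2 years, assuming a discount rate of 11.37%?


Present value formula: PV = FV / (1 + r)^t
PV = $462,056.35 / (1 + 0.1137)^4.2
PV = $462,056.35 / 1.5719058
PV = $293,946.59

PV = FV / (1 + r)^t = $293,946.59


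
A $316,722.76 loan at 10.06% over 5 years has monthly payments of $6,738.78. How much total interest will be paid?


Total paid over the life of the loan = PMT × n.
Total paid = $6,738.78 × 60 = $404,326.80
Total interest = total paid − principal = $404,326.80 − $316,722.76 = $87,604.04

Total interest = (PMT × n) - PV = $87,604.04


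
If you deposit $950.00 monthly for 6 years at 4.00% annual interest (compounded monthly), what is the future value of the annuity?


Future value of an ordinary annuity: FV = PMT × ((1 + r)^n − 1) / r
Monthly rate r = 0.04/12 ≈ 0.00333333, n = 72
FV = $950.00 × ((1 + 0.04/12)^72 − 1) / (0.04/12)
FV = $950.00 × 81.222564
FV = $77,161.44

FV = PMT × ((1+r)^n - 1)/r = $77,161.44


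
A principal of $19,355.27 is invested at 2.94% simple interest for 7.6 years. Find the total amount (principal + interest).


Total amount formula: A = P(1 + rt) = P + P·r·t
Interest: I = P × r × t = $19,355.27 × 0.0294 × 7.6 = $4,324.74
A = P + I = $19,355.27 + $4,324.74 = $23,680.01

A = P + I = P(1 + rt) = $23,680.01


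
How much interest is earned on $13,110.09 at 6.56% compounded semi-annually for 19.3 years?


Compound interest earned = final amount − principal.
A = P(1 + r/n)^(nt) = $13,110.09 × (1 + 0.0656/2)^(2 × 19.3) = $45,565.08
Interest = A − P = $45,565.08 − $13,110.09 = $32,454.99

Interest = A - P = $32,454.99


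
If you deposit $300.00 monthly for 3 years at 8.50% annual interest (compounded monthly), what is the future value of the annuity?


Future value of an ordinary annuity: FV = PMT × ((1 + r)^n − 1) / r
Monthly rate r = 0.085/12 ≈ 0.00708333, n = 36
FV = $300.00 × ((1 + 0.085/12)^36 − 1) / (0.085/12)
FV = $300.00 × 40.842659
FV = $12,252.80

FV = PMT × ((1+r)^n - 1)/r = $12,252.80


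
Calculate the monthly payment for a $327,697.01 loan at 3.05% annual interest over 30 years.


Loan payment formula: PMT = PV × r / (1 − (1 + r)^(−n))
Monthly rate r = 0.0305/12 ≈ 0.00254167, n = 360 months
Denominator: 1 − (1 + 0.0305/12)^(−360) = 0.599018
PMT = $327,697.01 × (0.0305/12) / 0.599018
PMT = $1,390.44 per month

PMT = PV × r / (1-(1+r)^(-n)) = $1,390.44/month


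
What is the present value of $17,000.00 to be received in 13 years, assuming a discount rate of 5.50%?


Present value formula: PV = FV / (1 + r)^t
PV = $17,000.00 / (1 + 0.055)^13
PV = $17,000.00 / 2.005774
PV = $8,475.53

PV = FV / (1 + r)^t = $8,475.53


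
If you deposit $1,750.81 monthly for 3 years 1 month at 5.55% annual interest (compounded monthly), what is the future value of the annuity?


Future value of an ordinary annuity: FV = PMT × ((1 + r)^n − 1) / r
Monthly rate r = 0.0555/12 = 0.004625, n = 37
FV = $1,750.81 × ((1 + 0.0555/12)^37 − 1) / (0.0555/12)
FV = $1,750.81 × 40.253194
FV = $70,475.69

FV = PMT × ((1+r)^n - 1)/r = $70,475.69


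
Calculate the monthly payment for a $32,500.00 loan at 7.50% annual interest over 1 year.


Loan payment formula: PMT = PV × r / (1 − (1 + r)^(−n))
Monthly rate r = 0.075/12 = 0.00625, n = 12 months
Denominator: 1 − (1 + 0.075/12)^(−12) = 0.07203995
PMT = $32,500.00 × (0.075/12) / 0.07203995
PMT = $2,819.62 per month

PMT = PV × r / (1-(1+r)^(-n)) = $2,819.62/month


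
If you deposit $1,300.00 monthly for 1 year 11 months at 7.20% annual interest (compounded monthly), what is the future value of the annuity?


Future value of an ordinary annuity: FV = PMT × ((1 + r)^n − 1) / r
Monthly rate r = 0.072/12 = 0.006, n = 23
FV = $1,300.00 × ((1 + 0.072/12)^23 − 1) / (0.072/12)
FV = $1,300.00 × 24.583713
FV = $31,958.83

FV = PMT × ((1+r)^n - 1)/r = $31,958.83


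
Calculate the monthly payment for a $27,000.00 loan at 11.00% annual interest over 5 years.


Loan payment formula: PMT = PV × r / (1 − (1 + r)^(−n))
Monthly rate r = 0.11/12 ≈ 0.00916667, n = 60 months
Denominator: 1 − (1 + 0.11/12)^(−60) = 0.421603
PMT = $27,000.00 × (0.11/12) / 0.421603
PMT = $587.05 per month

PMT = PV × r / (1-(1+r)^(-n)) = $587.05/month


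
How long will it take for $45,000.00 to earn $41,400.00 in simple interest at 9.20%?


Rearrange the simple interest formula for t:
I = P × r × t  ⇒  t = I / (P × r)
t = $41,400.00 / ($45,000.00 × 0.092)
t = 10

t = I/(P×r) = 10 years


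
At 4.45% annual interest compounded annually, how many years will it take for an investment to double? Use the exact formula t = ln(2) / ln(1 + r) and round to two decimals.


Doubling condition: (1 + r)^t = 2
Take ln of both sides: t × ln(1 + r) = ln(2)
t = ln(2) / ln(1 + r)
t = 0.693147 / 0.043538
t = 15.92

t = ln(2) / ln(1 + r) = 15.92 years


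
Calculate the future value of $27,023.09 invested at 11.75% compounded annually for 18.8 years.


Compound interest formula: A = P(1 + r/n)^(nt)
A = $27,023.09 × (1 + 0.1175/1)^(1 × 18.8)
Growth factor: (1 + 0.1175/1)^18.8 = 8.0733466
A = $27,023.09 × 8.0733466
A = $218,166.77

A = P(1 + r/n)^(nt) = $218,166.77


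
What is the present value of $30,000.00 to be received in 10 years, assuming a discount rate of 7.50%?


Present value formula: PV = FV / (1 + r)^t
PV = $30,000.00 / (1 + 0.075)^10
PV = $30,000.00 / 2.0610316
PV = $14,555.82

PV = FV / (1 + r)^t = $14,555.82


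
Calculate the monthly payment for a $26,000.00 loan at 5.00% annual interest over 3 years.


Loan payment formula: PMT = PV × r / (1 − (1 + r)^(−n))
Monthly rate r = 0.05/12 ≈ 0.00416667, n = 36 months
Denominator: 1 − (1 + 0.05/12)^(−36) = 0.139024
PMT = $26,000.00 × (0.05/12) / 0.139024
PMT = $779.24 per month

PMT = PV × r / (1-(1+r)^(-n)) = $779.24/month


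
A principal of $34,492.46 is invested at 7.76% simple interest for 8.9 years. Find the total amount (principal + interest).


Total amount formula: A = P(1 + rt) = P + P·r·t
Interest: I = P × r × t = $34,492.46 × 0.0776 × 8.9 = $23,821.87
A = P + I = $34,492.46 + $23,821.87 = $58,314.33

A = P + I = P(1 + rt) = $58,314.33


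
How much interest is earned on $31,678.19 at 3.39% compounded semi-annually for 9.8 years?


Compound interest earned = final amount − principal.
A = P(1 + r/n)^(nt) = $31,678.19 × (1 + 0.0339/2)^(2 × 9.8) = $44,038.50
Interest = A − P = $44,038.50 − $31,678.19 = $12,360.31

Interest = A - P = $12,360.31


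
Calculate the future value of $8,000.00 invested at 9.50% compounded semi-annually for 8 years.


Compound interest formula: A = P(1 + r/n)^(nt)
A = $8,000.00 × (1 + 0.095/2)^(2 × 8)
Growth factor: (1 + 0.095/2)^16 = 2.101186
A = $8,000.00 × 2.101186
A = $16,809.49

A = P(1 + r/n)^(nt) = $16,809.49


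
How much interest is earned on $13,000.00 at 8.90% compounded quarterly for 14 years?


Compound interest earned = final amount − principal.
A = P(1 + r/n)^(nt) = $13,000.00 × (1 + 0.089/4)^(4 × 14) = $44,580.20
Interest = A − P = $44,580.20 − $13,000.00 = $31,580.20

Interest = A - P = $31,580.20


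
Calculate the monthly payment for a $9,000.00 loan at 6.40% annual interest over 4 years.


Loan payment formula: PMT = PV × r / (1 − (1 + r)^(−n))
Monthly rate r = 0.064/12 ≈ 0.00533333, n = 48 months
Denominator: 1 − (1 + 0.064/12)^(−48) = 0.225331
PMT = $9,000.00 × (0.064/12) / 0.225331
PMT = $213.02 per month

PMT = PV × r / (1-(1+r)^(-n)) = $213.02/month


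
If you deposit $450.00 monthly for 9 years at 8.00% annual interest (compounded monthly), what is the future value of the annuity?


Future value of an ordinary annuity: FV = PMT × ((1 + r)^n − 1) / r
Monthly rate r = 0.08/12 ≈ 0.00666667, n = 108
FV = $450.00 × ((1 + 0.08/12)^108 − 1) / (0.08/12)
FV = $450.00 × 157.429535
FV = $70,843.29

FV = PMT × ((1+r)^n - 1)/r = $70,843.29


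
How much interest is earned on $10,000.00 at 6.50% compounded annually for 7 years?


Compound interest earned = final amount − principal.
A = P(1 + r/n)^(nt) = $10,000.00 × (1 + 0.065/1)^(1 × 7) = $15,539.87
Interest = A − P = $15,539.87 − $10,000.00 = $5,539.87

Interest = A - P = $5,539.87


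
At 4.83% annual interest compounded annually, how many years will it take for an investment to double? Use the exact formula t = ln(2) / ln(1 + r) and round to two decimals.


Doubling condition: (1 + r)^t = 2
Take ln of both sides: t × ln(1 + r) = ln(2)
t = ln(2) / ln(1 + r)
t = 0.693147 / 0.047170
t = 14.69

t = ln(2) / ln(1 + r) = 14.69 years
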